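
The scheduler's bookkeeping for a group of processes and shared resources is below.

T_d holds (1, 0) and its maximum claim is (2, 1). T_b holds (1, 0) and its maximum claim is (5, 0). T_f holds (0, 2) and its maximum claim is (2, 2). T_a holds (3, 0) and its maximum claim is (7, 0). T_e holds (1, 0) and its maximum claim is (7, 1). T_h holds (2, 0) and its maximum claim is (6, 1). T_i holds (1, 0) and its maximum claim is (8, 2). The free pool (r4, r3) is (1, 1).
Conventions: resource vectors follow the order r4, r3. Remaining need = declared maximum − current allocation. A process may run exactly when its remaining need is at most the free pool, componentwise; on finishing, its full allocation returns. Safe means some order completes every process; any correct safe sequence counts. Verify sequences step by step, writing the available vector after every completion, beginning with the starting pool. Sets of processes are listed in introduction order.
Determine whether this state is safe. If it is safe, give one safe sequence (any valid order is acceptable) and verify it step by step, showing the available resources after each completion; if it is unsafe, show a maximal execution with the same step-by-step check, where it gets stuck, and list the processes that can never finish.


The state is UNSAFE.
Key observation: once T_d, T_f finish, the pool peaks at (2, 3) — and every remaining process still needs more r4 than that.
The run T_d, T_f cannot be extended any further. Verifying each step:
  pool = (1, 1)
  T_d: need (1, 1) fits (1, 1); releases (1, 0), pool now (2, 1)
  T_f: need (2, 0) fits (2, 1); releases (0, 2), pool now (2, 3)
  T_b still needs (4, 0) but only (2, 3) is free — short on r4
  T_a still needs (4, 0) but only (2, 3) is free — short on r4
  T_e still needs (6, 1) but only (2, 3) is free — short on r4
  T_h still needs (4, 1) but only (2, 3) is free — short on r4
  T_i still needs (7, 2) but only (2, 3) is free — short on r4
Never able to finish: T_b, T_a, T_e, T_h and T_i.


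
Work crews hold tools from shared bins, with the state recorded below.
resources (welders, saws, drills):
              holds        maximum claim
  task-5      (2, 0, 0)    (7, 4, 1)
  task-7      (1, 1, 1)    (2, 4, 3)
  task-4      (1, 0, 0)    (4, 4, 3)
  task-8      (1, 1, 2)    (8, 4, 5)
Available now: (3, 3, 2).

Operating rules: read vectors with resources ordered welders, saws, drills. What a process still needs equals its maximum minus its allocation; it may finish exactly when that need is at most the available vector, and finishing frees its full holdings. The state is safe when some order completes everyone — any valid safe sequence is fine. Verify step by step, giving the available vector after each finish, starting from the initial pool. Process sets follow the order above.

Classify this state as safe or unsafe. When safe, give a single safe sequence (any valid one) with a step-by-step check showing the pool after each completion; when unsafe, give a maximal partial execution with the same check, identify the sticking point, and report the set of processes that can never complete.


SAFE. One safe sequence: task-7, task-4, task-5, task-8.
Key observation: at task-7 the run first touches a limit — (1, 3, 2) against (3, 3, 2), exact on a resource it actually requests.
Walking it through:
  pool = (3, 3, 2)
  run task-7 (needs (1, 3, 2), free (3, 3, 2)); after release of (1, 1, 1) the pool is (4, 4, 3)
  run task-4 (needs (3, 4, 3), free (4, 4, 3)); after release of (1, 0, 0) the pool is (5, 4, 3)
  run task-5 (needs (5, 4, 1), free (5, 4, 3)); after release of (2, 0, 0) the pool is (7, 4, 3)
  run task-8 (needs (7, 3, 3), free (7, 4, 3)); after release of (1, 1, 2) the pool is (8, 5, 5)


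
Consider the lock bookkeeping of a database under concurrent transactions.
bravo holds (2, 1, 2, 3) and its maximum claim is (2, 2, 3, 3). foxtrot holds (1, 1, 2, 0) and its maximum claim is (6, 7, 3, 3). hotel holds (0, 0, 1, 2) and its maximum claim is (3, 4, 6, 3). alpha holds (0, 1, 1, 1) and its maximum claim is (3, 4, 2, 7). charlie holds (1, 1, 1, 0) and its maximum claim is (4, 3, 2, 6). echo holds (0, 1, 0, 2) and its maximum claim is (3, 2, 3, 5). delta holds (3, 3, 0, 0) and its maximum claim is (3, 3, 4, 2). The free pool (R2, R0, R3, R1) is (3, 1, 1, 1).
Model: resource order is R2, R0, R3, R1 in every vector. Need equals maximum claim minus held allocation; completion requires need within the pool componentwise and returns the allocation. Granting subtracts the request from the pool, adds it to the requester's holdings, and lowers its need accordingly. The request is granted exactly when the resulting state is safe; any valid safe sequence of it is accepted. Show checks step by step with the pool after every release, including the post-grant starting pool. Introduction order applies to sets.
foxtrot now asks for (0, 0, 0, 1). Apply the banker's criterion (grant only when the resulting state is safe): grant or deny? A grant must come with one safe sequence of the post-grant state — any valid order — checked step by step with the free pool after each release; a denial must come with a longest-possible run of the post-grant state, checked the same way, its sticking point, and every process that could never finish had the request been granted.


DENY. Granting would leave the state unsafe.
Key observation: after bravo, echo the pool peaks at (5, 3, 3, 5), and each blocked process is short somewhere: foxtrot on R0; hotel on R0, R3; alpha on R1; charlie on R1; delta on R3.
After a pretend grant, a maximal execution: bravo, echo — then nothing else fits. Check, step by step:
  pool = (3, 1, 1, 0)
  bravo: need (0, 1, 1, 0) fits (3, 1, 1, 0); releases (2, 1, 2, 3), pool now (5, 2, 3, 3)
  echo: need (3, 1, 3, 3) fits (5, 2, 3, 3); releases (0, 1, 0, 2), pool now (5, 3, 3, 5)
  foxtrot still needs (5, 6, 1, 2) but only (5, 3, 3, 5) is free — short on R0
  hotel still needs (3, 4, 5, 1) but only (5, 3, 3, 5) is free — short on R0 and R3
  alpha still needs (3, 3, 1, 6) but only (5, 3, 3, 5) is free — short on R1
  charlie still needs (3, 2, 1, 6) but only (5, 3, 3, 5) is free — short on R1
  delta still needs (0, 0, 4, 2) but only (5, 3, 3, 5) is free — short on R3
Processes that could never finish after the grant: foxtrot, hotel, alpha, charlie and delta.


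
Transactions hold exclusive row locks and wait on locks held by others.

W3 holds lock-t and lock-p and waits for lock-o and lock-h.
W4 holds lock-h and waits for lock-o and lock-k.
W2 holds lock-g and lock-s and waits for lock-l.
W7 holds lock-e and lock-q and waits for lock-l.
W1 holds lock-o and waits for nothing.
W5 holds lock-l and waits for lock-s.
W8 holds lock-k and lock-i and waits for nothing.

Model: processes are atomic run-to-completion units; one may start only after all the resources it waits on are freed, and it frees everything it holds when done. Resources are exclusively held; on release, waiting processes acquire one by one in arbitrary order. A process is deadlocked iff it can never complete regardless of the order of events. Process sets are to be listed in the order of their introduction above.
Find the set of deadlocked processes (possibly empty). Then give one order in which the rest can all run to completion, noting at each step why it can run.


The deadlocked set is W2, W7 and W5.
Key observation: W2 -> W5 -> W2 is a circular wait — nothing in it can go first; W7 waits into the deadlock from upstream.
The rest can finish in the order W8, W1, W4, W3.
Step-by-step check:
  run W8 (it waits on nothing); releases lock-k and lock-i
  run W1 (it waits on nothing); releases lock-o
  W4 waits on lock-o and lock-k — all released -> runs and releases lock-h
  W3 waits on lock-o and lock-h — all released -> runs and releases lock-t and lock-p


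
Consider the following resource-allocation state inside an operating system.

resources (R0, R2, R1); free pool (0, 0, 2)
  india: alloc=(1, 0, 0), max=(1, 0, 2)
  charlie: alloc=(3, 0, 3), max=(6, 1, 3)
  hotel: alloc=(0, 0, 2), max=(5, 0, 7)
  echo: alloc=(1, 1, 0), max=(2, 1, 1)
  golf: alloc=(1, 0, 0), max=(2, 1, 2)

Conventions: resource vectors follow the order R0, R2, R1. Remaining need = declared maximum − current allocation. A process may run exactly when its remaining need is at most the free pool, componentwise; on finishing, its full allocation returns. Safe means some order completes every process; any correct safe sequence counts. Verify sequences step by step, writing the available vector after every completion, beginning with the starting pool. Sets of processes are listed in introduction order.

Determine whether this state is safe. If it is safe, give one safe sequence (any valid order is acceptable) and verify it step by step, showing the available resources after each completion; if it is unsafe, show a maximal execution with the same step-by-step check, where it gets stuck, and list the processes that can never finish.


SAFE — a valid safe sequence is india, echo, golf, charlie, hotel.
Key observation: at india the run first touches a limit — (0, 0, 2) against (0, 0, 2), exact on a resource it actually requests.
Step-by-step check:
  pool = (0, 0, 2)
  india: need (0, 0, 2) fits (0, 0, 2); releases (1, 0, 0), pool now (1, 0, 2)
  echo: need (1, 0, 1) fits (1, 0, 2); releases (1, 1, 0), pool now (2, 1, 2)
  golf: need (1, 1, 2) fits (2, 1, 2); releases (1, 0, 0), pool now (3, 1, 2)
  charlie: need (3, 1, 0) fits (3, 1, 2); releases (3, 0, 3), pool now (6, 1, 5)
  hotel: need (5, 0, 5) fits (6, 1, 5); releases (0, 0, 2), pool now (6, 1, 7)


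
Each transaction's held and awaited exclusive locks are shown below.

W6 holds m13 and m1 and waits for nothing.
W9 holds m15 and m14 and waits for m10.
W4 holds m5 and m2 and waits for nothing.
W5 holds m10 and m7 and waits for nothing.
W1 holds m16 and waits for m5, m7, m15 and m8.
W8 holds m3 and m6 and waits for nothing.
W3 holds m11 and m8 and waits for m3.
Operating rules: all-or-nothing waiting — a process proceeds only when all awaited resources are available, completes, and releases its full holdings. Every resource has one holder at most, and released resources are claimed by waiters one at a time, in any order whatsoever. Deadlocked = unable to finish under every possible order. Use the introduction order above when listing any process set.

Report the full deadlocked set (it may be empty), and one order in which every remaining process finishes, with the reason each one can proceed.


Nothing here is deadlocked.
Key observation: every chain of waits terminates; starting from the processes that wait on nothing, all the rest unlock in turn.
One completion order for the rest: W4, W6, W5, W9, W8, W3, W1.
Check, step by step:
  W4: no waits; runs immediately, freeing m5 and m2
  W6: no waits; runs immediately, freeing m13 and m1
  W5: no waits; runs immediately, freeing m10 and m7
  W9 waits on m10 — all released -> runs and releases m15 and m14
  W8: no waits; runs immediately, freeing m3 and m6
  W3 waits on m3 — all released -> runs and releases m11 and m8
  W1 waits on m5, m7, m15 and m8 — all released -> runs and releases m16


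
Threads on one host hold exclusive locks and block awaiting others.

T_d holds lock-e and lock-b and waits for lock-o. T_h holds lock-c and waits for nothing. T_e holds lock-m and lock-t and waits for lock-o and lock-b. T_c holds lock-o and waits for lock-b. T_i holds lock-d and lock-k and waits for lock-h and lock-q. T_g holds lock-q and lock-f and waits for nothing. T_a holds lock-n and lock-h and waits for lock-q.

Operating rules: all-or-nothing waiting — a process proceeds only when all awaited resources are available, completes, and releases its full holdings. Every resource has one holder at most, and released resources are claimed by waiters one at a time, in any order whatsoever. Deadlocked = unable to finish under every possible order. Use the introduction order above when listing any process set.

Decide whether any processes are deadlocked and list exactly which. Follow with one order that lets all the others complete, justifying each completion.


Deadlocked: T_d, T_e and T_c.
Key observation: the wait chain closes on itself along T_d -> T_c -> T_d; T_e waits into the deadlock from upstream.
The rest can finish in the order T_g, T_a, T_i, T_h.
Verifying each step:
  T_g: no waits; runs immediately, freeing lock-q and lock-f
  T_a: everything it awaited (lock-q) is free; runs, freeing lock-n and lock-h
  T_i: everything it awaited (lock-h and lock-q) is free; runs, freeing lock-d and lock-k
  T_h: no waits; runs immediately, freeing lock-c


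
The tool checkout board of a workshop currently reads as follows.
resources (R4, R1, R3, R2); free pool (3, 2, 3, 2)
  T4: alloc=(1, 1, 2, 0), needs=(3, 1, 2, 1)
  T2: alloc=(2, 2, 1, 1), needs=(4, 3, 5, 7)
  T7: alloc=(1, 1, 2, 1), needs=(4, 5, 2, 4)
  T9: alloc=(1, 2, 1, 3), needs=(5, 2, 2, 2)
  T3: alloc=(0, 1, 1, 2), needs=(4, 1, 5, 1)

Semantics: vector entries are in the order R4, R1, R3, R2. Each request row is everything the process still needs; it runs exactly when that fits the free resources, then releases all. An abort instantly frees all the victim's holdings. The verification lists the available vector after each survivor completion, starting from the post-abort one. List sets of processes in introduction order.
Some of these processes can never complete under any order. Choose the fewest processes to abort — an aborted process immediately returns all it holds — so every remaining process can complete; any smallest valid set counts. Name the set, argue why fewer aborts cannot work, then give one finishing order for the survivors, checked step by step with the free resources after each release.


The answer: abort T2.
Key observation: T9 could never have finished before the abort; with (2, 2, 1, 1) returned by T2, it fits at step 1.
No smaller set exists: with zero aborts the deadlock remains.
Survivors finish in the order: T9, T7, T3, T4. Walking it through (pool after the aborts first):
  pool = (5, 4, 4, 3)
  T9 needs (5, 2, 2, 2) <= (5, 4, 4, 3) -> finishes; pool += (1, 2, 1, 3) = (6, 6, 5, 6)
  T7 needs (4, 5, 2, 4) <= (6, 6, 5, 6) -> finishes; pool += (1, 1, 2, 1) = (7, 7, 7, 7)
  T3 needs (4, 1, 5, 1) <= (7, 7, 7, 7) -> finishes; pool += (0, 1, 1, 2) = (7, 8, 8, 9)
  T4 needs (3, 1, 2, 1) <= (7, 8, 8, 9) -> finishes; pool += (1, 1, 2, 0) = (8, 9, 10, 9)


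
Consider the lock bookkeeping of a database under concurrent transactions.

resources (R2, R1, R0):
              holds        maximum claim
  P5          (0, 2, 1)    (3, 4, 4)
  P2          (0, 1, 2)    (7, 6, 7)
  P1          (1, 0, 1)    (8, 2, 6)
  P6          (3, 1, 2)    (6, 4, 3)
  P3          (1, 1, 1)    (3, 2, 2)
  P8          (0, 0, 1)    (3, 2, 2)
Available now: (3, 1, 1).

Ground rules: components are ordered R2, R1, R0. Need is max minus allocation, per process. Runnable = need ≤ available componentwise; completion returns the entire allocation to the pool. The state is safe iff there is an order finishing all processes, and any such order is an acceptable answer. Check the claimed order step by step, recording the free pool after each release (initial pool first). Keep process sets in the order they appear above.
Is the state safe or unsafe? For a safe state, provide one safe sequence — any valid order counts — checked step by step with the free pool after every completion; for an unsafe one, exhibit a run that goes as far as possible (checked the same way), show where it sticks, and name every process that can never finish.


SAFE — a valid safe sequence is P3, P8, P5, P6, P2, P1.
Key observation: reading the order forward, P3 is the first process whose need (2, 1, 1) meets the free pool (3, 1, 1) exactly on a resource it requests.
Step-by-step check:
  pool = (3, 1, 1)
  P3: need (2, 1, 1) fits (3, 1, 1); releases (1, 1, 1), pool now (4, 2, 2)
  P8: need (3, 2, 1) fits (4, 2, 2); releases (0, 0, 1), pool now (4, 2, 3)
  P5: need (3, 2, 3) fits (4, 2, 3); releases (0, 2, 1), pool now (4, 4, 4)
  P6: need (3, 3, 1) fits (4, 4, 4); releases (3, 1, 2), pool now (7, 5, 6)
  P2: need (7, 5, 5) fits (7, 5, 6); releases (0, 1, 2), pool now (7, 6, 8)
  P1: need (7, 2, 5) fits (7, 6, 8); releases (1, 0, 1), pool now (8, 6, 9)


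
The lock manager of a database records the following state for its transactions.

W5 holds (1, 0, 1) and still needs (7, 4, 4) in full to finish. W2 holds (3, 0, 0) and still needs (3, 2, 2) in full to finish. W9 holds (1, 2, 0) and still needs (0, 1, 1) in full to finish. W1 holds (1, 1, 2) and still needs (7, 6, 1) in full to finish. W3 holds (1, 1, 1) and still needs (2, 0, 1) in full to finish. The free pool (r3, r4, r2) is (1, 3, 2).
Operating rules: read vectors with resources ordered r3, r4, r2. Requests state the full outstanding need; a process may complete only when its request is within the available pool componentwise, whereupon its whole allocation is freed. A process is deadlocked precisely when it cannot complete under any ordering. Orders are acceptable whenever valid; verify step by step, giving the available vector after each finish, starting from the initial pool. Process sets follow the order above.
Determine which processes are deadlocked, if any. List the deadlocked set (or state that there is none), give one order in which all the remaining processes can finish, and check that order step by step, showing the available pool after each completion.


Deadlocked: W5 and W1.
Key observation: once W9, W3, W2 finish, the pool peaks at (6, 6, 3) — and every remaining process still needs more r3 than that.
One completion order for the rest: W9, W3, W2. Step-by-step check:
  pool = (1, 3, 2)
  run W9 (needs (0, 1, 1), free (1, 3, 2)); after release of (1, 2, 0) the pool is (2, 5, 2)
  run W3 (needs (2, 0, 1), free (2, 5, 2)); after release of (1, 1, 1) the pool is (3, 6, 3)
  run W2 (needs (3, 2, 2), free (3, 6, 3)); after release of (3, 0, 0) the pool is (6, 6, 3)
None of the blocked processes ever fits:
  W5 cannot run: need (7, 4, 4) vs free (6, 6, 3) (insufficient r3 and r2)
  W1 cannot run: need (7, 6, 1) vs free (6, 6, 3) (insufficient r3)


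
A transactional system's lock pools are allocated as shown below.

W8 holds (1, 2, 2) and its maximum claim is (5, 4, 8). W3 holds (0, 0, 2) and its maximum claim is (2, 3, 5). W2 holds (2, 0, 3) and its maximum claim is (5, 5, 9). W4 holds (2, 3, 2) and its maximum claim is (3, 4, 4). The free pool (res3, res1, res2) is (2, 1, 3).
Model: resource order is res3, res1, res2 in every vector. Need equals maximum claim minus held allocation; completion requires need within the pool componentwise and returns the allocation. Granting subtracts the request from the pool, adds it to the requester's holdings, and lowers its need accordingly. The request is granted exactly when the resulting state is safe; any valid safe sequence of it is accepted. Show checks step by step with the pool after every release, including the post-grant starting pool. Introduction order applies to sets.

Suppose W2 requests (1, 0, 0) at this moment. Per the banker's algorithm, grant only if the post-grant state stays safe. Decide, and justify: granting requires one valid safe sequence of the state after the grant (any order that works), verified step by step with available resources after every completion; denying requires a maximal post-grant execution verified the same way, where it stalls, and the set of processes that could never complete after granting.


DENY. Granting would leave the state unsafe.
Key observation: after W4, W3 the pool peaks at (3, 4, 7), and each blocked process is short somewhere: W8 on res3; W2 on res1.
After a pretend grant, a maximal execution: W4, W3 — then nothing else fits. Verifying each step:
  pool = (1, 1, 3)
  run W4 (needs (1, 1, 2), free (1, 1, 3)); after release of (2, 3, 2) the pool is (3, 4, 5)
  run W3 (needs (2, 3, 3), free (3, 4, 5)); after release of (0, 0, 2) the pool is (3, 4, 7)
  W8 cannot run: need (4, 2, 6) vs free (3, 4, 7) (insufficient res3)
  W2 cannot run: need (2, 5, 6) vs free (3, 4, 7) (insufficient res1)
Post-grant, the permanently blocked set is W8 and W2.


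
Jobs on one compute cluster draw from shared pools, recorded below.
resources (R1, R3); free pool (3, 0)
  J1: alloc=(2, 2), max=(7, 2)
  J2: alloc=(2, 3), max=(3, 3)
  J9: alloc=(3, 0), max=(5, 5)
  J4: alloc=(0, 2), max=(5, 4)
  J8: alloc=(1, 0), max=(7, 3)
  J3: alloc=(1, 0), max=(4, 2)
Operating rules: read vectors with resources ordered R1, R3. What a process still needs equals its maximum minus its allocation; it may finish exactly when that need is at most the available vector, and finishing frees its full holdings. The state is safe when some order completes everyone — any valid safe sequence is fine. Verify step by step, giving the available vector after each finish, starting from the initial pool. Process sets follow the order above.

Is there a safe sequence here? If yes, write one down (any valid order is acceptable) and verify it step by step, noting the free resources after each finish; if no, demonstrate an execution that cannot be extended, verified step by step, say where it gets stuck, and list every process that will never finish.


SAFE. One safe sequence: J2, J1, J9, J8, J4, J3.
Key observation: the order's first zero-slack moment is J1 ((5, 0) needed, (5, 3) free — a requested resource with nothing to spare).
Step-by-step check:
  pool = (3, 0)
  J2: need (1, 0) fits (3, 0); releases (2, 3), pool now (5, 3)
  J1: need (5, 0) fits (5, 3); releases (2, 2), pool now (7, 5)
  J9: need (2, 5) fits (7, 5); releases (3, 0), pool now (10, 5)
  J8: need (6, 3) fits (10, 5); releases (1, 0), pool now (11, 5)
  J4: need (5, 2) fits (11, 5); releases (0, 2), pool now (11, 7)
  J3: need (3, 2) fits (11, 7); releases (1, 0), pool now (12, 7)


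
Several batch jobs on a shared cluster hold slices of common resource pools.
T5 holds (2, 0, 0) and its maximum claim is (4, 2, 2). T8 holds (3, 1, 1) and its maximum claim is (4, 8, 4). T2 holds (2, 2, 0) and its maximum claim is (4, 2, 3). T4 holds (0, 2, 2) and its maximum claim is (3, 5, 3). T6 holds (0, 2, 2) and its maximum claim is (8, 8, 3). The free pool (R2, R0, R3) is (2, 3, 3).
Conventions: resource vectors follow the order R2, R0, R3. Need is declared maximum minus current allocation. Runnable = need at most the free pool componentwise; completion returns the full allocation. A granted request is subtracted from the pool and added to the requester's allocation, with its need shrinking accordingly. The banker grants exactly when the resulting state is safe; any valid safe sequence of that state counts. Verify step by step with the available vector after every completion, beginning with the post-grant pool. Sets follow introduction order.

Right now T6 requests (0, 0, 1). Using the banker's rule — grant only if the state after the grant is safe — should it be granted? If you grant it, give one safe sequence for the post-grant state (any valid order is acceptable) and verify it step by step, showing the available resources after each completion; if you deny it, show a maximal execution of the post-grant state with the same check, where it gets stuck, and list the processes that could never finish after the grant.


GRANT — the state after the grant stays safe, e.g. via T5, T4, T2, T8, T6.
Key observation: after the grant the pool drops to (2, 3, 2), which still lets T5 finish first and unwind the rest.
Verifying the post-grant state step by step:
  pool = (2, 3, 2)
  run T5 (needs (2, 2, 2), free (2, 3, 2)); after release of (2, 0, 0) the pool is (4, 3, 2)
  run T4 (needs (3, 3, 1), free (4, 3, 2)); after release of (0, 2, 2) the pool is (4, 5, 4)
  run T2 (needs (2, 0, 3), free (4, 5, 4)); after release of (2, 2, 0) the pool is (6, 7, 4)
  run T8 (needs (1, 7, 3), free (6, 7, 4)); after release of (3, 1, 1) the pool is (9, 8, 5)
  run T6 (needs (8, 6, 0), free (9, 8, 5)); after release of (0, 2, 3) the pool is (9, 10, 8)


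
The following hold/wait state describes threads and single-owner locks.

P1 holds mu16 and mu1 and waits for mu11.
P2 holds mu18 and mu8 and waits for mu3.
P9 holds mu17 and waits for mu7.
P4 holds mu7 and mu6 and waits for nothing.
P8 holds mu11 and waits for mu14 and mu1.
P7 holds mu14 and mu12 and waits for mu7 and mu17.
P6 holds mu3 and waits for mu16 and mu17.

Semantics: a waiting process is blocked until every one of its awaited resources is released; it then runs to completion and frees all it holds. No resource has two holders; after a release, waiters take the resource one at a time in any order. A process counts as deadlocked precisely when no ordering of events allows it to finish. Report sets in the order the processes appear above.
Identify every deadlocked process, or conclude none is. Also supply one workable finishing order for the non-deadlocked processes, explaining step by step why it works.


Deadlocked: P1, P2, P8 and P6.
Key observation: the loop P1 -> P8 -> P1 blocks itself forever; P2 and P6 wait into the deadlock from upstream.
The rest can finish in the order P4, P9, P7.
Check, step by step:
  run P4 (it waits on nothing); releases mu7 and mu6
  run P9 (all its waits — mu7 — are resolved); releases mu17
  run P7 (all its waits — mu7 and mu17 — are resolved); releases mu14 and mu12


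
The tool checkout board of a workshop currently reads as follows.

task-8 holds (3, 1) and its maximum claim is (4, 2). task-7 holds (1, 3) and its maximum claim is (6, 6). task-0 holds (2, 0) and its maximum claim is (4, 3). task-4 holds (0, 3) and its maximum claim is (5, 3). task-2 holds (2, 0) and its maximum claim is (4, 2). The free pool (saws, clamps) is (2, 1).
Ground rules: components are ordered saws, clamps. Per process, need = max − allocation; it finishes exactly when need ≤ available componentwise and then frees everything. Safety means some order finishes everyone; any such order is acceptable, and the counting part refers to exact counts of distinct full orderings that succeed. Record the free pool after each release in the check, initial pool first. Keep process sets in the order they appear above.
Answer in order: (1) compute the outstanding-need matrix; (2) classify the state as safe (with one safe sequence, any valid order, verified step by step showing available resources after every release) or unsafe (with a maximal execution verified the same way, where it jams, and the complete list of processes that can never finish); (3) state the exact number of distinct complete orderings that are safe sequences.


(1) Remaining need (order saws, clamps):
  task-8: (1, 1)
  task-7: (5, 3)
  task-0: (2, 3)
  task-4: (5, 0)
  task-2: (2, 2)
(2) SAFE. One safe sequence: task-8, task-4, task-2, task-7, task-0.
Key observation: the order's first zero-slack moment is task-8 ((1, 1) needed, (2, 1) free — a requested resource with nothing to spare).
Check, step by step:
  pool = (2, 1)
  task-8: need (1, 1) fits (2, 1); releases (3, 1), pool now (5, 2)
  task-4: need (5, 0) fits (5, 2); releases (0, 3), pool now (5, 5)
  task-2: need (2, 2) fits (5, 5); releases (2, 0), pool now (7, 5)
  task-7: need (5, 3) fits (7, 5); releases (1, 3), pool now (8, 8)
  task-0: need (2, 3) fits (8, 8); releases (2, 0), pool now (10, 8)
(3) The exact count: 8 of the possible complete orderings are safe sequences.


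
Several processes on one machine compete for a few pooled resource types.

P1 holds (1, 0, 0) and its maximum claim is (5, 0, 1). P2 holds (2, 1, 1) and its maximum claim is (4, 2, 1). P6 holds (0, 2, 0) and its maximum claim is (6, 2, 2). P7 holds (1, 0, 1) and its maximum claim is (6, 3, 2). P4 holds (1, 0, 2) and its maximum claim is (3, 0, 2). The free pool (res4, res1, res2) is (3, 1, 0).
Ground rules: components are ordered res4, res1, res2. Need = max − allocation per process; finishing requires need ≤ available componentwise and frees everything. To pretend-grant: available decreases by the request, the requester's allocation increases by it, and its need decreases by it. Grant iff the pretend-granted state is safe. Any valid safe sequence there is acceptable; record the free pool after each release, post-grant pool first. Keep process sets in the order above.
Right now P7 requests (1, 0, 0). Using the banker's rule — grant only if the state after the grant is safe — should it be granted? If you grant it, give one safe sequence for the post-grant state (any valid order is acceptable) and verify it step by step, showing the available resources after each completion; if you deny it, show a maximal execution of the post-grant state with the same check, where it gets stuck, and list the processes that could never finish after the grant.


GRANT. The post-grant state is safe; one safe sequence: P2, P1, P4, P6, P7.
Key observation: with (2, 1, 0) left after the transfer, P2 can run at once — the state stays safe.
Check on the post-grant state, step by step:
  pool = (2, 1, 0)
  P2 needs (2, 1, 0) <= (2, 1, 0) -> finishes; pool += (2, 1, 1) = (4, 2, 1)
  P1 needs (4, 0, 1) <= (4, 2, 1) -> finishes; pool += (1, 0, 0) = (5, 2, 1)
  P4 needs (2, 0, 0) <= (5, 2, 1) -> finishes; pool += (1, 0, 2) = (6, 2, 3)
  P6 needs (6, 0, 2) <= (6, 2, 3) -> finishes; pool += (0, 2, 0) = (6, 4, 3)
  P7 needs (4, 3, 1) <= (6, 4, 3) -> finishes; pool += (2, 0, 1) = (8, 4, 4)


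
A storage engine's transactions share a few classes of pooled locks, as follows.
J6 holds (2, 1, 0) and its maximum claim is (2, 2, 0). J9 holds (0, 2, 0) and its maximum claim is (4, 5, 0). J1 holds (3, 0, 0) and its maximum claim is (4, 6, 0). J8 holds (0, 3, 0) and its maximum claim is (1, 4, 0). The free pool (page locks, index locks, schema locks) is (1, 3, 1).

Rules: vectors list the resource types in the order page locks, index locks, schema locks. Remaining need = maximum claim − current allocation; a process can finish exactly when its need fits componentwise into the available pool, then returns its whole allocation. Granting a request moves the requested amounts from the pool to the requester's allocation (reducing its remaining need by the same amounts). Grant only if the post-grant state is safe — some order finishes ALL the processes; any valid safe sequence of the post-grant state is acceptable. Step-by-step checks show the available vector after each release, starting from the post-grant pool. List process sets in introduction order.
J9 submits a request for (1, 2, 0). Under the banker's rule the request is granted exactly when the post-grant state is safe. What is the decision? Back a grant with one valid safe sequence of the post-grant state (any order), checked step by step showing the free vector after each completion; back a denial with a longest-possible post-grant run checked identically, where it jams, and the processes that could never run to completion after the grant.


DENY. Granting would leave the state unsafe.
Key observation: after J6, J8 the pool peaks at (2, 5, 1), and each blocked process is short somewhere: J9 on page locks; J1 on index locks.
After a pretend grant, a maximal execution: J6, J8 — then nothing else fits. Check, step by step:
  pool = (0, 1, 1)
  J6 needs (0, 1, 0) <= (0, 1, 1) -> finishes; pool += (2, 1, 0) = (2, 2, 1)
  J8 needs (1, 1, 0) <= (2, 2, 1) -> finishes; pool += (0, 3, 0) = (2, 5, 1)
  blocked: J9 wants (3, 1, 0), pool (2, 5, 1) — not enough page locks
  blocked: J1 wants (1, 6, 0), pool (2, 5, 1) — not enough index locks
Processes that could never finish after the grant: J9 and J1.


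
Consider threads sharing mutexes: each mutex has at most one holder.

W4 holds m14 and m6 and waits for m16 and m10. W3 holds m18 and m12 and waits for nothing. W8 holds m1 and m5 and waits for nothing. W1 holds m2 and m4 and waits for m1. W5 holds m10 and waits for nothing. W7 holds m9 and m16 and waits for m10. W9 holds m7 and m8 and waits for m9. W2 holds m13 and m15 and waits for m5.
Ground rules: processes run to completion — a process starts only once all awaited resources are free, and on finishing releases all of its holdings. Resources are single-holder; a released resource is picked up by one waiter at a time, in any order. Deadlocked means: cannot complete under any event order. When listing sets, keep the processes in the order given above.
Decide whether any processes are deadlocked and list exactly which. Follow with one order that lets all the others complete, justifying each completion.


No process is deadlocked.
Key observation: the wait relation is loop-free; peeling off processes with no waits unwinds the whole state.
One completion order for the rest: W5, W3, W8, W7, W4, W2, W9, W1.
Verifying each step:
  W5: no waits; runs immediately, freeing m10
  W3: no waits; runs immediately, freeing m18 and m12
  W8: no waits; runs immediately, freeing m1 and m5
  W7: everything it awaited (m10) is free; runs, freeing m9 and m16
  W4: everything it awaited (m16 and m10) is free; runs, freeing m14 and m6
  W2: everything it awaited (m5) is free; runs, freeing m13 and m15
  W9: everything it awaited (m9) is free; runs, freeing m7 and m8
  W1: everything it awaited (m1) is free; runs, freeing m2 and m4


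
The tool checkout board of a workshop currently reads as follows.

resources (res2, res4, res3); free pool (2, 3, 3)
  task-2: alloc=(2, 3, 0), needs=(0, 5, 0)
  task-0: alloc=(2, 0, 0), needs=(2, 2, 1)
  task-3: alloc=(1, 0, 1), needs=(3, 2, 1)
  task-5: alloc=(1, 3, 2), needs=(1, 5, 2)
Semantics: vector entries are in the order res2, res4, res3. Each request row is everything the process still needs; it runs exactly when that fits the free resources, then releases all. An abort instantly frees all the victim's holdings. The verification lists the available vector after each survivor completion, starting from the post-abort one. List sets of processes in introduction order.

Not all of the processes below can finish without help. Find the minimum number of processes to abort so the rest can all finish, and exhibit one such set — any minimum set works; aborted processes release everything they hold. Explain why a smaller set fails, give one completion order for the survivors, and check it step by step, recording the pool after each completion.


Abort task-2.
Key observation: task-5 could never have finished before the abort; with (2, 3, 0) returned by task-2, it fits at step 2.
Minimality: the empty abort set fails — the state is deadlocked as it stands.
One survivor order: task-0, task-5, task-3. Verifying each step (post-abort pool first):
  pool = (4, 6, 3)
  run task-0 (needs (2, 2, 1), free (4, 6, 3)); after release of (2, 0, 0) the pool is (6, 6, 3)
  run task-5 (needs (1, 5, 2), free (6, 6, 3)); after release of (1, 3, 2) the pool is (7, 9, 5)
  run task-3 (needs (3, 2, 1), free (7, 9, 5)); after release of (1, 0, 1) the pool is (8, 9, 6)


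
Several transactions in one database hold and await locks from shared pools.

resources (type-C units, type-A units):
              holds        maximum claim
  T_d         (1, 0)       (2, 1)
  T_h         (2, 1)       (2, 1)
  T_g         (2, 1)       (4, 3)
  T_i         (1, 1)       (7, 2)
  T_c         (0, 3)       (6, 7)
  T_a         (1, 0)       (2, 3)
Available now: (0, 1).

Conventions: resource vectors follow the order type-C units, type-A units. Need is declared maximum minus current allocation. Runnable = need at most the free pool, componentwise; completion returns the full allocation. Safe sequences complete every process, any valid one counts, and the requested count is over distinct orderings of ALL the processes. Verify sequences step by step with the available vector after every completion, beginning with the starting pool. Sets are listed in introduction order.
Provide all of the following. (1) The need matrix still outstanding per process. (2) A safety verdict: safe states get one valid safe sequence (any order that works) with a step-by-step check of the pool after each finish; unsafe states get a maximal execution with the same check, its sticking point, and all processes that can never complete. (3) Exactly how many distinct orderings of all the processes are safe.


(1) Need matrix, components ordered type-C units, type-A units:
  T_d: (1, 1)
  T_h: (0, 0)
  T_g: (2, 2)
  T_i: (6, 1)
  T_c: (6, 4)
  T_a: (1, 3)
(2) The state is SAFE; one workable sequence: T_h, T_g, T_a, T_d, T_i, T_c.
Key observation: T_g is the earliest step where a requested resource binds exactly: need (2, 2), pool (2, 2) at its turn.
Verifying each step:
  pool = (0, 1)
  T_h: need (0, 0) fits (0, 1); releases (2, 1), pool now (2, 2)
  T_g: need (2, 2) fits (2, 2); releases (2, 1), pool now (4, 3)
  T_a: need (1, 3) fits (4, 3); releases (1, 0), pool now (5, 3)
  T_d: need (1, 1) fits (5, 3); releases (1, 0), pool now (6, 3)
  T_i: need (6, 1) fits (6, 3); releases (1, 1), pool now (7, 4)
  T_c: need (6, 4) fits (7, 4); releases (0, 3), pool now (7, 7)
(3) Precisely 3 of the possible complete orderings are safe sequences.


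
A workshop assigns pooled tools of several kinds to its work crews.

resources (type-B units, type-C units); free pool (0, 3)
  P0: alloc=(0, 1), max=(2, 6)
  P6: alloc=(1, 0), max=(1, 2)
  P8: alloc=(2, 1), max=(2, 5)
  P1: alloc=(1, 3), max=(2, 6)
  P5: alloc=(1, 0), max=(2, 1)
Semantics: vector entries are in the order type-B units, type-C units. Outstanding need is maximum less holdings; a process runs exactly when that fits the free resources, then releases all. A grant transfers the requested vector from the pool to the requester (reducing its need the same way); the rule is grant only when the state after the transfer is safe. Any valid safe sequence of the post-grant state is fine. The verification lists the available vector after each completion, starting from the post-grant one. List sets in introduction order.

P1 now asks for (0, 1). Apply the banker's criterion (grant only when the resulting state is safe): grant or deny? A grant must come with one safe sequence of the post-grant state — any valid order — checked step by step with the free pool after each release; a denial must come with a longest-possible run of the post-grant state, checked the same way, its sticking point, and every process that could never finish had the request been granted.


GRANT. The post-grant state is safe; one safe sequence: P6, P1, P0, P8, P5.
Key observation: after the grant the pool drops to (0, 2), which still lets P6 finish first and unwind the rest.
Check on the post-grant state, step by step:
  pool = (0, 2)
  P6: need (0, 2) fits (0, 2); releases (1, 0), pool now (1, 2)
  P1: need (1, 2) fits (1, 2); releases (1, 4), pool now (2, 6)
  P0: need (2, 5) fits (2, 6); releases (0, 1), pool now (2, 7)
  P8: need (0, 4) fits (2, 7); releases (2, 1), pool now (4, 8)
  P5: need (1, 1) fits (4, 8); releases (1, 0), pool now (5, 8)


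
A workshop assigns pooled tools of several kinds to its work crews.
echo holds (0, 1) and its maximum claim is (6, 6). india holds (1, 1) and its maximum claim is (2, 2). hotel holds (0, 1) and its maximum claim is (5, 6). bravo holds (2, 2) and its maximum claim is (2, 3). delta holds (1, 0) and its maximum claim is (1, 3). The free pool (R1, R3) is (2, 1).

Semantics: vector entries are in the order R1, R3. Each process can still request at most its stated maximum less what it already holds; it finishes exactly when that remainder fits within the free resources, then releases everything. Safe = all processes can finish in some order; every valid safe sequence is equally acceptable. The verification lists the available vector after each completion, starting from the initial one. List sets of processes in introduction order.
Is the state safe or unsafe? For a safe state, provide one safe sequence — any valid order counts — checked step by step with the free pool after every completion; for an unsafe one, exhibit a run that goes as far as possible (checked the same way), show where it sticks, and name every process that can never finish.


The state is UNSAFE.
Key observation: once bravo, delta, india finish, the pool peaks at (6, 4) — and every remaining process still needs more R3 than that.
The run bravo, delta, india cannot be extended any further. Step-by-step check:
  pool = (2, 1)
  bravo needs (0, 1) <= (2, 1) -> finishes; pool += (2, 2) = (4, 3)
  delta needs (0, 3) <= (4, 3) -> finishes; pool += (1, 0) = (5, 3)
  india needs (1, 1) <= (5, 3) -> finishes; pool += (1, 1) = (6, 4)
  echo cannot run: need (6, 5) vs free (6, 4) (insufficient R3)
  hotel cannot run: need (5, 5) vs free (6, 4) (insufficient R3)
Permanently blocked: echo and hotel.
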